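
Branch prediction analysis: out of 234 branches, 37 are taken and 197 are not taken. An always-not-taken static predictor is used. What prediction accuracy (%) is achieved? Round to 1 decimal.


Predictor: always-not-taken
Correct predictions = 197
Accuracy = 197 / 234 * 100 = 84.2%

84.2


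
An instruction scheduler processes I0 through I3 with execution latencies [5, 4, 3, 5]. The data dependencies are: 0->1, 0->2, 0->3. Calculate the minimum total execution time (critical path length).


Compute longest path through dependency graph: dist(Ik) = max over predecessors of dist + latency(Ik).
dist(I0) = latency 5 = 5
dist(I1) = dist(I0) + 4 = 5 + 4 = 9
dist(I2) = dist(I0) + 3 = 5 + 3 = 8
dist(I3) = dist(I0) + 5 = 5 + 5 = 10
Critical path = max dist = 10

10


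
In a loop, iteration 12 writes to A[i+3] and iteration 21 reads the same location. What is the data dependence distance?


Distance = read iteration - write iteration
= 21 - 12 = 9

9


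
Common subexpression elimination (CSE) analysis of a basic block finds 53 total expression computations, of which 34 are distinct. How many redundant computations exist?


CSE count = total expressions - unique expressions
= 53 - 34 = 19

19


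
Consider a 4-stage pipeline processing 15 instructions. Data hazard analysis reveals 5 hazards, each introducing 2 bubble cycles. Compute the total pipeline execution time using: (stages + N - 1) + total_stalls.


Base cycles = 4 + 15 - 1 = 18
Total stalls = 5 * 2 = 10
Total = 18 + 10 = 28

28


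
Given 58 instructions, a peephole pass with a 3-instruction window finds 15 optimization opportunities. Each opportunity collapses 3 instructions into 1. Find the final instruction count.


Each match removes 2 instructions.
Total removed = 15 * 2 = 30
Remaining = 58 - 30 = 28

28


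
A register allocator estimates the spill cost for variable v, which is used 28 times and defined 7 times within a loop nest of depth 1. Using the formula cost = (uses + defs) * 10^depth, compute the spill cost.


uses + defs = 28 + 7 = 35
10^1 = 10
Spill cost = 35 * 10 = 350

350


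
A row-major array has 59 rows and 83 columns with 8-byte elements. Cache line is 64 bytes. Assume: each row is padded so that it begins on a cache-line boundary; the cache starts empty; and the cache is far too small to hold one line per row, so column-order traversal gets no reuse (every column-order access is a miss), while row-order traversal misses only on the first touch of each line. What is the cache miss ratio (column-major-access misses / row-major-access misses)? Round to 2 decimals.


Each row occupies 83 * 8 = 664 bytes and starts on a line boundary, so it spans ceil(664 / 64) = 11 cache lines.
Row-major traversal misses (one per line touched): 59 * ceil(83 * 8 / 64) = 649
Column-major traversal misses (no reuse, every access misses): 59 * 83 = 4897
Ratio = 4897 / 649 = 7.55

7.55


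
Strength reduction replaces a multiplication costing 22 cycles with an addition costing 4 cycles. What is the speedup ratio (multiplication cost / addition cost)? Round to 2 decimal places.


Ratio = mult_cost / add_cost = 22 / 4 = 5.5

5.5


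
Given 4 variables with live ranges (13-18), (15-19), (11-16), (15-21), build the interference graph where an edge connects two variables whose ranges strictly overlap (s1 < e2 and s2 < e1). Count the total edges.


Check all pairs for overlapping intervals.
Two intervals (s1,e1) and (s2,e2) overlap if s1 < e2 and s2 < e1.
v0 (13-18) vs v1..v3: overlaps v1, v2, v3 -> 3
v1 (15-19) vs v2..v3: overlaps v2, v3 -> 2
v2 (11-16) vs v3: overlaps v3 -> 1
Total overlapping pairs = 3 + 2 + 1 = 6

6


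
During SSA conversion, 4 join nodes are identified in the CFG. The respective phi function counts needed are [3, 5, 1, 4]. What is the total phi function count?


Total phi functions = sum of phi functions at each join node
= 3 + 5 + 1 + 4 = 13

13


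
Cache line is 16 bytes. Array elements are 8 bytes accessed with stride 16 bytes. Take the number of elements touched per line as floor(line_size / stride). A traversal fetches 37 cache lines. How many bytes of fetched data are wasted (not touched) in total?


Elements per line = floor(16 / 16) = 1
Bytes used per line = 1 * 8 = 8
Wasted per line = 16 - 8 = 8
Total wasted = 8 * 37 = 296

296


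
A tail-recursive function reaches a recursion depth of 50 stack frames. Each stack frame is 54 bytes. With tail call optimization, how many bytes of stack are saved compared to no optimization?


Without TCO: 50 * 54 = 2700 bytes
With TCO: reuse 1 frame = 54 bytes
Savings = 2700 - 54 = 2646

2646


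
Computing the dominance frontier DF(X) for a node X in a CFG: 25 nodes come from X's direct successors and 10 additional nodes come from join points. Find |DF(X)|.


DF(X) = direct successor contributions + join point contributions
= 25 + 10 = 35

35


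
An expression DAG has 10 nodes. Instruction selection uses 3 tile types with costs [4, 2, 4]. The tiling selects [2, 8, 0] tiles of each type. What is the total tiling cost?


Total cost = sum(count_i * cost_i)
= 2*4 + 8*2 + 0*4
= 24

24


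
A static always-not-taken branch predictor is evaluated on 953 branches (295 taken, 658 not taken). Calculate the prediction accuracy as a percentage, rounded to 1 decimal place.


Predictor: always-not-taken
Correct predictions = 658
Accuracy = 658 / 953 * 100 = 69.0%

69.0


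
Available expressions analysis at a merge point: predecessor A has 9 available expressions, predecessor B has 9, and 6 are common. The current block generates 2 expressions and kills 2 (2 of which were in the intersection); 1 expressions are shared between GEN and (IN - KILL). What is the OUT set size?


IN = intersection of predecessors = 6
IN - KILL = 6 - 2 = 4
|OUT| = |GEN| + |IN - KILL| - |GEN ∩ (IN - KILL)| = 2 + 4 - 1 = 5

5


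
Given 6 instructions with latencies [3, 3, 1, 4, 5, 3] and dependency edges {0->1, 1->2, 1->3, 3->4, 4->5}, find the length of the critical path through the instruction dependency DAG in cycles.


Compute longest path through dependency graph: dist(Ik) = max over predecessors of dist + latency(Ik).
dist(I0) = latency 3 = 3
dist(I1) = dist(I0) + 3 = 3 + 3 = 6
dist(I2) = dist(I1) + 1 = 6 + 1 = 7
dist(I3) = dist(I1) + 4 = 6 + 4 = 10
dist(I4) = dist(I3) + 5 = 10 + 5 = 15
dist(I5) = dist(I4) + 3 = 15 + 3 = 18
Critical path = max dist = 18

18


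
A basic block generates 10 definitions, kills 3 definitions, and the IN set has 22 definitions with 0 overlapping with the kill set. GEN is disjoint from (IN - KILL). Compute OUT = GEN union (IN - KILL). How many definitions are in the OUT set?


IN - KILL: 22 - 0 = 22 surviving definitions
OUT = GEN + surviving = 10 + 22 = 32

32


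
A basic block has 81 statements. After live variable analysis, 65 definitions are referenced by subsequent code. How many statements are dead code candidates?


Dead code = total statements - live definitions
= 81 - 65 = 16

16


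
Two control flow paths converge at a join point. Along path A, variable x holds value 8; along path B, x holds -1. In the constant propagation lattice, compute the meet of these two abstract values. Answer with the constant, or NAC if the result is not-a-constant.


Meet operation: if both paths give the same constant, result is that constant; if they differ, result is NAC (not-a-constant).
Path A: 8, Path B: -1 -> differ
Result: not-a-constant -> NAC

NAC


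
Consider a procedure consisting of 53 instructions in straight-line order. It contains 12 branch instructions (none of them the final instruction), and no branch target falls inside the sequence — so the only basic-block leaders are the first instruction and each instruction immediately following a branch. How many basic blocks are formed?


With no in-sequence branch targets, the leaders are the first instruction plus the instruction after each branch.
Number of basic blocks = branches + 1
= 12 + 1 = 13

13


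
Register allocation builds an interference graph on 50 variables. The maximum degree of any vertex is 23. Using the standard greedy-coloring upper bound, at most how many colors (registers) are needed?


Greedy coloring never needs more than (max_degree + 1) colors: when coloring a vertex, at most max_degree neighbors are already colored.
Upper bound = 23 + 1 = 24

24


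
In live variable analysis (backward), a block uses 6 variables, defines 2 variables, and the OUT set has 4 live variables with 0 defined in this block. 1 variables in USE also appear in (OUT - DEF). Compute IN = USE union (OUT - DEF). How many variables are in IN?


OUT - DEF: 4 - 0 = 4
|IN| = |USE| + |OUT - DEF| - |USE ∩ (OUT - DEF)| = 6 + 4 - 1 = 9

9


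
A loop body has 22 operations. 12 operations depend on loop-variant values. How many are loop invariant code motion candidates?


Invariant candidates = total - loop-dependent
= 22 - 12 = 10

10


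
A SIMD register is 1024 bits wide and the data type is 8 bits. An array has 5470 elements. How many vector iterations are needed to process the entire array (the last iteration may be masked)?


Width = 1024 / 8 = 128 elements per vector op
Iterations = ceil(5470 / 128) = 43

43


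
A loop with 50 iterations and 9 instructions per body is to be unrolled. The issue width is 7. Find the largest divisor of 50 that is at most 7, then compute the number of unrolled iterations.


Largest divisor of 50 <= 7 is 5
New iterations = 50 / 5 = 10

10


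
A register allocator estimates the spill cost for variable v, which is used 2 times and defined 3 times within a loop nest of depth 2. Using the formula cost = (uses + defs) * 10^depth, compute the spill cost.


uses + defs = 2 + 3 = 5
10^2 = 100
Spill cost = 5 * 100 = 500

500


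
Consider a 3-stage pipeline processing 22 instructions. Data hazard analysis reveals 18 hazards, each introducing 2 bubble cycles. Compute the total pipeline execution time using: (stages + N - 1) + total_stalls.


Base cycles = 3 + 22 - 1 = 24
Total stalls = 18 * 2 = 36
Total = 24 + 36 = 60

60


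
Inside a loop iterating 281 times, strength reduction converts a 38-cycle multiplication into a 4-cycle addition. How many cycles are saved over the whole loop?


Per-iteration saving = 38 - 4 = 34
Total saved = 281 * 34 = 9554

9554


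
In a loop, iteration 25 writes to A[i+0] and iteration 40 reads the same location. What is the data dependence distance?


Distance = read iteration - write iteration
= 40 - 25 = 15

15


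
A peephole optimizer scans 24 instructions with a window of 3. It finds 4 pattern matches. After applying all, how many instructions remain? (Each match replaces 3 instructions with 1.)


Each match removes 2 instructions.
Total removed = 4 * 2 = 8
Remaining = 24 - 8 = 16

16


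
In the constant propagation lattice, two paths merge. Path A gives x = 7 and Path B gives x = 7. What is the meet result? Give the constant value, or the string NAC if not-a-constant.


Meet operation: if both paths give the same constant, result is that constant; if they differ, result is NAC (not-a-constant).
Path A: 7, Path B: 7 -> equal
Result: constant -> 7

7


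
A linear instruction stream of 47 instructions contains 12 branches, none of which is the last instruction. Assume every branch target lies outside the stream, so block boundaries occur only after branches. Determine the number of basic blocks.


With no in-sequence branch targets, the leaders are the first instruction plus the instruction after each branch.
Number of basic blocks = branches + 1
= 12 + 1 = 13

13


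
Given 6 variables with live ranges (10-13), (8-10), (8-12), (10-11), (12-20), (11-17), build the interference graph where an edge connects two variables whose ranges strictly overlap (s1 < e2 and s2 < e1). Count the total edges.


Check all pairs for overlapping intervals.
Two intervals (s1,e1) and (s2,e2) overlap if s1 < e2 and s2 < e1.
v0 (10-13) vs v1..v5: overlaps v2, v3, v4, v5 -> 4
v1 (8-10) vs v2..v5: overlaps v2 -> 1
v2 (8-12) vs v3..v5: overlaps v3, v5 -> 2
v3 (10-11) vs v4..v5: overlaps none -> 0
v4 (12-20) vs v5: overlaps v5 -> 1
Total overlapping pairs = 4 + 1 + 2 + 0 + 1 = 8

8


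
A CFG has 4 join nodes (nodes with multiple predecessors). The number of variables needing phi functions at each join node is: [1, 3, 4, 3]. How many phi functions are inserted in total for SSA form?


Total phi functions = sum of phi functions at each join node
= 1 + 3 + 4 + 3 = 11

11


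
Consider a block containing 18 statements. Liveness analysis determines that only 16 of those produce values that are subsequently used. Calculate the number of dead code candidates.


Dead code = total statements - live definitions
= 18 - 16 = 2

2


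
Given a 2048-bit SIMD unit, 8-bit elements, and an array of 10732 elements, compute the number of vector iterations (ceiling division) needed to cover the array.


Width = 2048 / 8 = 256 elements per vector op
Iterations = ceil(10732 / 256) = 42

42


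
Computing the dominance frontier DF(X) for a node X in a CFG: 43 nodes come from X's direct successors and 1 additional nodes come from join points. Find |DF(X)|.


DF(X) = direct successor contributions + join point contributions
= 43 + 1 = 44

44


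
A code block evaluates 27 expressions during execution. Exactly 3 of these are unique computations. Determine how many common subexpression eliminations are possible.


CSE count = total expressions - unique expressions
= 27 - 3 = 24

24


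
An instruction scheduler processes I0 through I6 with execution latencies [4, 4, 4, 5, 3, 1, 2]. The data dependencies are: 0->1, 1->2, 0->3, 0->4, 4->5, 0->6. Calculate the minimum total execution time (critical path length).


Compute longest path through dependency graph: dist(Ik) = max over predecessors of dist + latency(Ik).
dist(I0) = latency 4 = 4
dist(I1) = dist(I0) + 4 = 4 + 4 = 8
dist(I2) = dist(I1) + 4 = 8 + 4 = 12
dist(I3) = dist(I0) + 5 = 4 + 5 = 9
dist(I4) = dist(I0) + 3 = 4 + 3 = 7
dist(I5) = dist(I4) + 1 = 7 + 1 = 8
dist(I6) = dist(I0) + 2 = 4 + 2 = 6
Critical path = max dist = 12

12


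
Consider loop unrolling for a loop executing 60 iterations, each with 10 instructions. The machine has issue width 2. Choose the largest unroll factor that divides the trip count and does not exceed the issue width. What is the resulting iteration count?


Largest divisor of 60 <= 2 is 2
New iterations = 60 / 2 = 30

30


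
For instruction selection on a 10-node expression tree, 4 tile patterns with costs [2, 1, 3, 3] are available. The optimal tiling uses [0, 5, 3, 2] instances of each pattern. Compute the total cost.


Total cost = sum(count_i * cost_i)
= 0*2 + 5*1 + 3*3 + 2*3
= 20

20


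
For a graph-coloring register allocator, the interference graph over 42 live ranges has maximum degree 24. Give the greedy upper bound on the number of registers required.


Greedy coloring never needs more than (max_degree + 1) colors: when coloring a vertex, at most max_degree neighbors are already colored.
Upper bound = 24 + 1 = 25

25


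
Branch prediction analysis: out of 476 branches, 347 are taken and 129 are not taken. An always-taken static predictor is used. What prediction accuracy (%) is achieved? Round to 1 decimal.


Predictor: always-taken
Correct predictions = 347
Accuracy = 347 / 476 * 100 = 72.9%

72.9


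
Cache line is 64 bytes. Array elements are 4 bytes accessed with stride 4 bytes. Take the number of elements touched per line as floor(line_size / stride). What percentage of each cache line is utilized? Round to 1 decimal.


Elements per cache line = floor(64 / 4) = 16
Bytes used = 16 * 4 = 64
Utilization = 64 / 64 * 100 = 100.0%

100.0


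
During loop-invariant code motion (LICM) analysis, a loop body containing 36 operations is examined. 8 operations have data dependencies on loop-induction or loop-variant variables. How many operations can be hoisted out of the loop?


Invariant candidates = total - loop-dependent
= 36 - 8 = 28

28


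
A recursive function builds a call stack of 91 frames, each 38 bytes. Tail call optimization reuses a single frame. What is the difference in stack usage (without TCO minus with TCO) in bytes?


Without TCO: 91 * 38 = 3458 bytes
With TCO: reuse 1 frame = 38 bytes
Savings = 3458 - 38 = 3420

3420


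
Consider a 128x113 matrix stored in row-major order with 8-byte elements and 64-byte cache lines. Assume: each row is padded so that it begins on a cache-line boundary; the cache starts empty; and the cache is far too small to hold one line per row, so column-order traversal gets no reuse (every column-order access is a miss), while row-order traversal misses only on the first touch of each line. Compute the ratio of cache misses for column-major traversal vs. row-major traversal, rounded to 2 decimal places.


Each row occupies 113 * 8 = 904 bytes and starts on a line boundary, so it spans ceil(904 / 64) = 15 cache lines.
Row-major traversal misses (one per line touched): 128 * ceil(113 * 8 / 64) = 1920
Column-major traversal misses (no reuse, every access misses): 128 * 113 = 14464
Ratio = 14464 / 1920 = 7.53

7.53


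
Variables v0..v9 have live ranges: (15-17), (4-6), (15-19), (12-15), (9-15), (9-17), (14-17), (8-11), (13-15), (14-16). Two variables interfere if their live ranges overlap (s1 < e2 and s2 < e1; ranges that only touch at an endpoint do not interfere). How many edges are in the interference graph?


Check all pairs for overlapping intervals.
Two intervals (s1,e1) and (s2,e2) overlap if s1 < e2 and s2 < e1.
v0 (15-17) vs v1..v9: overlaps v2, v5, v6, v9 -> 4
v1 (4-6) vs v2..v9: overlaps none -> 0
v2 (15-19) vs v3..v9: overlaps v5, v6, v9 -> 3
v3 (12-15) vs v4..v9: overlaps v4, v5, v6, v8, v9 -> 5
v4 (9-15) vs v5..v9: overlaps v5, v6, v7, v8, v9 -> 5
v5 (9-17) vs v6..v9: overlaps v6, v7, v8, v9 -> 4
v6 (14-17) vs v7..v9: overlaps v8, v9 -> 2
v7 (8-11) vs v8..v9: overlaps none -> 0
v8 (13-15) vs v9: overlaps v9 -> 1
Total overlapping pairs = 4 + 0 + 3 + 5 + 5 + 4 + 2 + 0 + 1 = 24

24


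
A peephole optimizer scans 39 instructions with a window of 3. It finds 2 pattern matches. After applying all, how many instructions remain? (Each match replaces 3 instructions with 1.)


Each match removes 2 instructions.
Total removed = 2 * 2 = 4
Remaining = 39 - 4 = 35

35


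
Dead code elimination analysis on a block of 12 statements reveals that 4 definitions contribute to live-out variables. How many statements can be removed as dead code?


Dead code = total statements - live definitions
= 12 - 4 = 8

8


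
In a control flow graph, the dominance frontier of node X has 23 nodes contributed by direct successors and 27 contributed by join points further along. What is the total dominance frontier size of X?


DF(X) = direct successor contributions + join point contributions
= 23 + 27 = 50

50


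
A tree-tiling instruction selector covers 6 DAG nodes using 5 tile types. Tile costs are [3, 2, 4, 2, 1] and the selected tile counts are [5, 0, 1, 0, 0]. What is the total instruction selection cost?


Total cost = sum(count_i * cost_i)
= 5*3 + 0*2 + 1*4 + 0*2 + 0*1
= 19

19


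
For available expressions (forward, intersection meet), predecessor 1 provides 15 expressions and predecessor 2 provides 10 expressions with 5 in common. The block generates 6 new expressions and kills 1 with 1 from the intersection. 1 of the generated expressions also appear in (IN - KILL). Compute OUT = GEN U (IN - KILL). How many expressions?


IN = intersection of predecessors = 5
IN - KILL = 5 - 1 = 4
|OUT| = |GEN| + |IN - KILL| - |GEN ∩ (IN - KILL)| = 6 + 4 - 1 = 9

9


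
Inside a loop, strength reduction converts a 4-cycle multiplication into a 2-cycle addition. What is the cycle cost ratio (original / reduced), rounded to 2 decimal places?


Ratio = mult_cost / add_cost = 4 / 2 = 2.0

2.0


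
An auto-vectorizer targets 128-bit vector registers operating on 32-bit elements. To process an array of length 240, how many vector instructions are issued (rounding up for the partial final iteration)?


Width = 128 / 32 = 4 elements per vector op
Iterations = ceil(240 / 4) = 60

60


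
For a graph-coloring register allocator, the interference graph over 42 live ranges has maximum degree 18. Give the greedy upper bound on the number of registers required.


Greedy coloring never needs more than (max_degree + 1) colors: when coloring a vertex, at most max_degree neighbors are already colored.
Upper bound = 18 + 1 = 19

19


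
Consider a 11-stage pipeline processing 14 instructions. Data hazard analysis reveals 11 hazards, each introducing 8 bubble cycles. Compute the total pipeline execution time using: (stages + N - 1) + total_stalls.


Base cycles = 11 + 14 - 1 = 24
Total stalls = 11 * 8 = 88
Total = 24 + 88 = 112

112


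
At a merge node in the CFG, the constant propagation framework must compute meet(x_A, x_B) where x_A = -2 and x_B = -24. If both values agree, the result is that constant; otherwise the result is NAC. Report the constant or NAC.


Meet operation: if both paths give the same constant, result is that constant; if they differ, result is NAC (not-a-constant).
Path A: -2, Path B: -24 -> differ
Result: not-a-constant -> NAC

NAC


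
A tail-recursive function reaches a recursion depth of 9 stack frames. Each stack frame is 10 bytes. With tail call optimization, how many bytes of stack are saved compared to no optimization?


Without TCO: 9 * 10 = 90 bytes
With TCO: reuse 1 frame = 10 bytes
Savings = 90 - 10 = 80

80


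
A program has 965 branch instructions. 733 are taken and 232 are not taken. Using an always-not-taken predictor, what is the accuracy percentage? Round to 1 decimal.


Predictor: always-not-taken
Correct predictions = 232
Accuracy = 232 / 965 * 100 = 24.0%

24.0


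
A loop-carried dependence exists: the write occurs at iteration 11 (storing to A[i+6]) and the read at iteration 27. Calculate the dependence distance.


Distance = read iteration - write iteration
= 27 - 11 = 16

16


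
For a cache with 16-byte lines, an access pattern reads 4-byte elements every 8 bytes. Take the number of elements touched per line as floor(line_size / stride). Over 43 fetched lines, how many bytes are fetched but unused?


Elements per line = floor(16 / 8) = 2
Bytes used per line = 2 * 4 = 8
Wasted per line = 16 - 8 = 8
Total wasted = 8 * 43 = 344

344


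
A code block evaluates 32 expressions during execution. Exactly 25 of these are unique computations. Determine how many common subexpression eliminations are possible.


CSE count = total expressions - unique expressions
= 32 - 25 = 7

7


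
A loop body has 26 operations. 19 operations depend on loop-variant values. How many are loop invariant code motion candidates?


Invariant candidates = total - loop-dependent
= 26 - 19 = 7

7


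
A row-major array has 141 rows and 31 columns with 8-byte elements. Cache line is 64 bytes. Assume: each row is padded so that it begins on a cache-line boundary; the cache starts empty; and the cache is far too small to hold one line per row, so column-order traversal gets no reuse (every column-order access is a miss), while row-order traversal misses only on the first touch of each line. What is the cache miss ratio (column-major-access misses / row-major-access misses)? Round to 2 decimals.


Each row occupies 31 * 8 = 248 bytes and starts on a line boundary, so it spans ceil(248 / 64) = 4 cache lines.
Row-major traversal misses (one per line touched): 141 * ceil(31 * 8 / 64) = 564
Column-major traversal misses (no reuse, every access misses): 141 * 31 = 4371
Ratio = 4371 / 564 = 7.75

7.75


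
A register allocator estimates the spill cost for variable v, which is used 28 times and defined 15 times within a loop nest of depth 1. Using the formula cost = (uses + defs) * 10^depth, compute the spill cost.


uses + defs = 28 + 15 = 43
10^1 = 10
Spill cost = 43 * 10 = 430

430


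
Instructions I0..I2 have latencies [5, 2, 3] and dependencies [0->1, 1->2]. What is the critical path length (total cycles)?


Compute longest path through dependency graph: dist(Ik) = max over predecessors of dist + latency(Ik).
dist(I0) = latency 5 = 5
dist(I1) = dist(I0) + 2 = 5 + 2 = 7
dist(I2) = dist(I1) + 3 = 7 + 3 = 10
Critical path = max dist = 10

10


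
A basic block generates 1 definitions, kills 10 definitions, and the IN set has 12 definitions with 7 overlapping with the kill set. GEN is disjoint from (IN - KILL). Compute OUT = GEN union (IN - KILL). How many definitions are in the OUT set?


IN - KILL: 12 - 7 = 5 surviving definitions
OUT = GEN + surviving = 1 + 5 = 6

6


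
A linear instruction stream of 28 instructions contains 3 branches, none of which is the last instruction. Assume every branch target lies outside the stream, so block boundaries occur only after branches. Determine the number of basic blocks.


With no in-sequence branch targets, the leaders are the first instruction plus the instruction after each branch.
Number of basic blocks = branches + 1
= 3 + 1 = 4

4


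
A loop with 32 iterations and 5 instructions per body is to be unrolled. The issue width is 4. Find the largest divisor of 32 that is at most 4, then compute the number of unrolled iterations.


Largest divisor of 32 <= 4 is 4
New iterations = 32 / 4 = 8

8


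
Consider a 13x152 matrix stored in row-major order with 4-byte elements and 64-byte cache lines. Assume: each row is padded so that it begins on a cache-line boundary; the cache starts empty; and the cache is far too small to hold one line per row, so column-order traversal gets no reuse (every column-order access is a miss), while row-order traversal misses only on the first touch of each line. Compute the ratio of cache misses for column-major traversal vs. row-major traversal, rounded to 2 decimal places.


Each row occupies 152 * 4 = 608 bytes and starts on a line boundary, so it spans ceil(608 / 64) = 10 cache lines.
Row-major traversal misses (one per line touched): 13 * ceil(152 * 4 / 64) = 130
Column-major traversal misses (no reuse, every access misses): 13 * 152 = 1976
Ratio = 1976 / 130 = 15.2

15.2


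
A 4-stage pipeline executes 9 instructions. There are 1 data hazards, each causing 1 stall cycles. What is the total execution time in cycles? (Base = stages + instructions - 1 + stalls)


Base cycles = 4 + 9 - 1 = 12
Total stalls = 1 * 1 = 1
Total = 12 + 1 = 13

13


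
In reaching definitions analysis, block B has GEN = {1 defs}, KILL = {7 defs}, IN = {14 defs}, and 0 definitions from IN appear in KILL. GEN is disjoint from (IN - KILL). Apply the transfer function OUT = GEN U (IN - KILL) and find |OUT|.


IN - KILL: 14 - 0 = 14 surviving definitions
OUT = GEN + surviving = 1 + 14 = 15

15


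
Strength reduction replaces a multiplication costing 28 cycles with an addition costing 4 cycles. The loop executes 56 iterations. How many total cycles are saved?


Per-iteration saving = 28 - 4 = 24
Total saved = 56 * 24 = 1344

1344


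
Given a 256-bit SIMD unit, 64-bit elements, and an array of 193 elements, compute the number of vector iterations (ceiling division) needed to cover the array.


Width = 256 / 64 = 4 elements per vector op
Iterations = ceil(193 / 4) = 49

49


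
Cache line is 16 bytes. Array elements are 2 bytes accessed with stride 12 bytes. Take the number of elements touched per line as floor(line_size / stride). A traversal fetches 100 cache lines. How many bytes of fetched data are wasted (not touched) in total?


Elements per line = floor(16 / 12) = 1
Bytes used per line = 1 * 2 = 2
Wasted per line = 16 - 2 = 14
Total wasted = 14 * 100 = 1400

1400


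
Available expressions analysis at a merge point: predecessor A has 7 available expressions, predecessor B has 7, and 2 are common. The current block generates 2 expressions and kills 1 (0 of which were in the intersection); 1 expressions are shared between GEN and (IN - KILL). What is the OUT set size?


IN = intersection of predecessors = 2
IN - KILL = 2 - 0 = 2
|OUT| = |GEN| + |IN - KILL| - |GEN ∩ (IN - KILL)| = 2 + 2 - 1 = 3

3


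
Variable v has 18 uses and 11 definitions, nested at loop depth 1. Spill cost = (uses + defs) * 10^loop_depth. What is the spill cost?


uses + defs = 18 + 11 = 29
10^1 = 10
Spill cost = 29 * 10 = 290

290


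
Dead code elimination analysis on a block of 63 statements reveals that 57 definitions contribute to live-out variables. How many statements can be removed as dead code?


Dead code = total statements - live definitions
= 63 - 57 = 6

6


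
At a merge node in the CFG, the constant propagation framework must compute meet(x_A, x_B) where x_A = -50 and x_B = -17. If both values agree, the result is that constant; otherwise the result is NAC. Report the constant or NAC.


Meet operation: if both paths give the same constant, result is that constant; if they differ, result is NAC (not-a-constant).
Path A: -50, Path B: -17 -> differ
Result: not-a-constant -> NAC

NAC


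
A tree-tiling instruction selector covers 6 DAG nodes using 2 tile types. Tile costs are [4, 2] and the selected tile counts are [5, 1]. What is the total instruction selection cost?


Total cost = sum(count_i * cost_i)
= 5*4 + 1*2
= 22

22


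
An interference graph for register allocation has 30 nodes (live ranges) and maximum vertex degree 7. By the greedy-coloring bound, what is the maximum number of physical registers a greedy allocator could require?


Greedy coloring never needs more than (max_degree + 1) colors: when coloring a vertex, at most max_degree neighbors are already colored.
Upper bound = 7 + 1 = 8

8


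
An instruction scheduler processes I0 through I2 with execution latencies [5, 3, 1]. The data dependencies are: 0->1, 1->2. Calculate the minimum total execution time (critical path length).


Compute longest path through dependency graph: dist(Ik) = max over predecessors of dist + latency(Ik).
dist(I0) = latency 5 = 5
dist(I1) = dist(I0) + 3 = 5 + 3 = 8
dist(I2) = dist(I1) + 1 = 8 + 1 = 9
Critical path = max dist = 9

9


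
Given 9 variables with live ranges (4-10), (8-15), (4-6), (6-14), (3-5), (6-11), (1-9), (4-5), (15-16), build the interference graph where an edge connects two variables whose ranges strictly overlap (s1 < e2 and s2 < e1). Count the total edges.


Check all pairs for overlapping intervals.
Two intervals (s1,e1) and (s2,e2) overlap if s1 < e2 and s2 < e1.
v0 (4-10) vs v1..v8: overlaps v1, v2, v3, v4, v5, v6, v7 -> 7
v1 (8-15) vs v2..v8: overlaps v3, v5, v6 -> 3
v2 (4-6) vs v3..v8: overlaps v4, v6, v7 -> 3
v3 (6-14) vs v4..v8: overlaps v5, v6 -> 2
v4 (3-5) vs v5..v8: overlaps v6, v7 -> 2
v5 (6-11) vs v6..v8: overlaps v6 -> 1
v6 (1-9) vs v7..v8: overlaps v7 -> 1
v7 (4-5) vs v8: overlaps none -> 0
Total overlapping pairs = 7 + 3 + 3 + 2 + 2 + 1 + 1 + 0 = 19

19


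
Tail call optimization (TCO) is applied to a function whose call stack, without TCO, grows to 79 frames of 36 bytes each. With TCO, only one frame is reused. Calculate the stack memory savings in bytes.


Without TCO: 79 * 36 = 2844 bytes
With TCO: reuse 1 frame = 36 bytes
Savings = 2844 - 36 = 2808

2808


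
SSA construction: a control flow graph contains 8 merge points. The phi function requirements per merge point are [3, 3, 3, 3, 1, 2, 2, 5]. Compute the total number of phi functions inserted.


Total phi functions = sum of phi functions at each join node
= 3 + 3 + 3 + 3 + 1 + 2 + 2 + 5 = 22

22


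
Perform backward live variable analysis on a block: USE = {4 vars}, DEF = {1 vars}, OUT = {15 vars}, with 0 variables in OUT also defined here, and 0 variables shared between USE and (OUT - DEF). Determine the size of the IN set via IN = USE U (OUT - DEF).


OUT - DEF: 15 - 0 = 15
|IN| = |USE| + |OUT - DEF| - |USE ∩ (OUT - DEF)| = 4 + 15 - 0 = 19

19


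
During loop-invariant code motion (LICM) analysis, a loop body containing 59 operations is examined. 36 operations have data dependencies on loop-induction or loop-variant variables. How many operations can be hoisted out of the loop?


Invariant candidates = total - loop-dependent
= 59 - 36 = 23

23


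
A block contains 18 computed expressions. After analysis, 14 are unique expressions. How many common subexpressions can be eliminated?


CSE count = total expressions - unique expressions
= 18 - 14 = 4

4


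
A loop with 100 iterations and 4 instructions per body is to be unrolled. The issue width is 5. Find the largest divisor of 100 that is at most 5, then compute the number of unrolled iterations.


Largest divisor of 100 <= 5 is 5
New iterations = 100 / 5 = 20

20


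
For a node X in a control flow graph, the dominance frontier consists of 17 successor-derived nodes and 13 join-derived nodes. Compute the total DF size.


DF(X) = direct successor contributions + join point contributions
= 17 + 13 = 30

30


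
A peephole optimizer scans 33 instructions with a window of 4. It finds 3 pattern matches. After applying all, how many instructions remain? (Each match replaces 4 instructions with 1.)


Each match removes 3 instructions.
Total removed = 3 * 3 = 9
Remaining = 33 - 9 = 24

24


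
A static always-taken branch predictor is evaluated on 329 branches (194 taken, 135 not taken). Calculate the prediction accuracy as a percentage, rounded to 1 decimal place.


Predictor: always-taken
Correct predictions = 194
Accuracy = 194 / 329 * 100 = 59.0%

59.0


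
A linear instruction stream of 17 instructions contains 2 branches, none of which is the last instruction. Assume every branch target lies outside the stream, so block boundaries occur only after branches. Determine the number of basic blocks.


With no in-sequence branch targets, the leaders are the first instruction plus the instruction after each branch.
Number of basic blocks = branches + 1
= 2 + 1 = 3

3


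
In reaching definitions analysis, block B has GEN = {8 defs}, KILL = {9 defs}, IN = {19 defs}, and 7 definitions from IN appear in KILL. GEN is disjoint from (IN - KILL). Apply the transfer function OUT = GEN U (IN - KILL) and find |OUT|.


IN - KILL: 19 - 7 = 12 surviving definitions
OUT = GEN + surviving = 8 + 12 = 20

20


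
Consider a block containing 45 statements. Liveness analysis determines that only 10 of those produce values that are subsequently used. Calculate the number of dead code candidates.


Dead code = total statements - live definitions
= 45 - 10 = 35

35


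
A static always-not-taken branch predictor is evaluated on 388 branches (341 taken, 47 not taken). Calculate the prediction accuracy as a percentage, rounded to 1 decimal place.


Predictor: always-not-taken
Correct predictions = 47
Accuracy = 47 / 388 * 100 = 12.1%

12.1


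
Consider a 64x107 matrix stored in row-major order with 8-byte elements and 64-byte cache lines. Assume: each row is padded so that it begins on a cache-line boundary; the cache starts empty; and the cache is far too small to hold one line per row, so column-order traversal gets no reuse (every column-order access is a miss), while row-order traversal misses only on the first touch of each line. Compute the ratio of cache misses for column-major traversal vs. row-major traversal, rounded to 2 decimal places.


Each row occupies 107 * 8 = 856 bytes and starts on a line boundary, so it spans ceil(856 / 64) = 14 cache lines.
Row-major traversal misses (one per line touched): 64 * ceil(107 * 8 / 64) = 896
Column-major traversal misses (no reuse, every access misses): 64 * 107 = 6848
Ratio = 6848 / 896 = 7.64

7.64


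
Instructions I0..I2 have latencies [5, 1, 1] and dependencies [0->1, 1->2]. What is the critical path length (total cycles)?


Compute longest path through dependency graph: dist(Ik) = max over predecessors of dist + latency(Ik).
dist(I0) = latency 5 = 5
dist(I1) = dist(I0) + 1 = 5 + 1 = 6
dist(I2) = dist(I1) + 1 = 6 + 1 = 7
Critical path = max dist = 7

7


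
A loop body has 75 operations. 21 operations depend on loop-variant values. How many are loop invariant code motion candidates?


Invariant candidates = total - loop-dependent
= 75 - 21 = 54

54


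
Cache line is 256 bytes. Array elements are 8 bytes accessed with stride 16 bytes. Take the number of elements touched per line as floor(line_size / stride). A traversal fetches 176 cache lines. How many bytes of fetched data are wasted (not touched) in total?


Elements per line = floor(256 / 16) = 16
Bytes used per line = 16 * 8 = 128
Wasted per line = 256 - 128 = 128
Total wasted = 128 * 176 = 22528

22528


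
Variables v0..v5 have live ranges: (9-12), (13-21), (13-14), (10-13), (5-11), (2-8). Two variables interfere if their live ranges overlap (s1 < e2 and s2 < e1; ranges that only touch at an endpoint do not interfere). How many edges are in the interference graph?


Check all pairs for overlapping intervals.
Two intervals (s1,e1) and (s2,e2) overlap if s1 < e2 and s2 < e1.
v0 (9-12) vs v1..v5: overlaps v3, v4 -> 2
v1 (13-21) vs v2..v5: overlaps v2 -> 1
v2 (13-14) vs v3..v5: overlaps none -> 0
v3 (10-13) vs v4..v5: overlaps v4 -> 1
v4 (5-11) vs v5: overlaps v5 -> 1
Total overlapping pairs = 2 + 1 + 0 + 1 + 1 = 5

5


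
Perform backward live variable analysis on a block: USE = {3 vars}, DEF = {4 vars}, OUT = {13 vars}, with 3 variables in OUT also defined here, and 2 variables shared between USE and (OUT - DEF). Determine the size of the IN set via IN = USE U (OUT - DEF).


OUT - DEF: 13 - 3 = 10
|IN| = |USE| + |OUT - DEF| - |USE ∩ (OUT - DEF)| = 3 + 10 - 2 = 11

11


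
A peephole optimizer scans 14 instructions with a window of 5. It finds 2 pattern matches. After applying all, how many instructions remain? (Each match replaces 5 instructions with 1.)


Each match removes 4 instructions.
Total removed = 2 * 4 = 8
Remaining = 14 - 8 = 6

6


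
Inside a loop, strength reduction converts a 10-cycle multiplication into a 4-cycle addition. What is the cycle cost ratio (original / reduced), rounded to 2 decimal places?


Ratio = mult_cost / add_cost = 10 / 4 = 2.5

2.5


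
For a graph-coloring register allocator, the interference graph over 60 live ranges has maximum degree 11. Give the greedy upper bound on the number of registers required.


Greedy coloring never needs more than (max_degree + 1) colors: when coloring a vertex, at most max_degree neighbors are already colored.
Upper bound = 11 + 1 = 12

12


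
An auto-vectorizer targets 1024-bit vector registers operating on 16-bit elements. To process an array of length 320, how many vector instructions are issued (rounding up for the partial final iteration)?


Width = 1024 / 16 = 64 elements per vector op
Iterations = ceil(320 / 64) = 5

5


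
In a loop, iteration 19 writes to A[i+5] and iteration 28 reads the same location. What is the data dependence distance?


Distance = read iteration - write iteration
= 28 - 19 = 9

9


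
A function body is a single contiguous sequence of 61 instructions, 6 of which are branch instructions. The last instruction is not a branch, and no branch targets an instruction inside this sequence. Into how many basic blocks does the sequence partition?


With no in-sequence branch targets, the leaders are the first instruction plus the instruction after each branch.
Number of basic blocks = branches + 1
= 6 + 1 = 7

7


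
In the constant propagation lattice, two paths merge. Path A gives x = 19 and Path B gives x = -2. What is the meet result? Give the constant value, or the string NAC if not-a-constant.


Meet operation: if both paths give the same constant, result is that constant; if they differ, result is NAC (not-a-constant).
Path A: 19, Path B: -2 -> differ
Result: not-a-constant -> NAC

NAC


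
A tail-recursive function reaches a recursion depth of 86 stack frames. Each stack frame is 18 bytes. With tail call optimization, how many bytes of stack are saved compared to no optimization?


Without TCO: 86 * 18 = 1548 bytes
With TCO: reuse 1 frame = 18 bytes
Savings = 1548 - 18 = 1530

1530
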